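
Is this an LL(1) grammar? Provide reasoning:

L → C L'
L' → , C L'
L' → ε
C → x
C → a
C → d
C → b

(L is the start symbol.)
A grammar is LL(1) if for each non-terminal N with multiple productions, the predict sets of those productions are pairwise disjoint, where PREDICT(N → α) = (FIRST(α) \ {ε}) ∪ (FOLLOW(N) if α ⇒* ε).

Relevant sets:
  FOLLOW(L') = { $ }

For L':
  PREDICT(L' → ',' C L') = { ',' }
  PREDICT(L' → ε) = { $ }
For C:
  PREDICT(C → x) = { 'x' }
  PREDICT(C → a) = { 'a' }
  PREDICT(C → d) = { 'd' }
  PREDICT(C → b) = { 'b' }
L has a single production, so nothing to check there.

All predict sets are disjoint. The grammar IS LL(1).

Answer: Yes, the grammar is LL(1).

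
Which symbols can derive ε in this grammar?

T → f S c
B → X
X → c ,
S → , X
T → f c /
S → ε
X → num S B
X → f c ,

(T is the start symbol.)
A non-terminal is nullable if it can derive ε (the empty string): either it has an ε-production, or it has a production whose right-hand side consists entirely of nullable non-terminals.

ε-productions: S → ε
So S is immediately nullable.
No further non-terminal can be added: every production for the remaining non-terminals contains a terminal or a non-nullable non-terminal.
Nullable = { 'S' }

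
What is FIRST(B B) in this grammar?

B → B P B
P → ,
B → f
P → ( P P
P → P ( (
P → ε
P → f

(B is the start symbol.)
FIRST sets of the non-terminals involved (from the grammar, by fixed-point iteration):
  FIRST(B) = { 'f' }

To compute FIRST(B B), process the symbols left to right:
Symbol B is a non-terminal. Add FIRST(B) \ {ε} = { 'f' }
B is not nullable (ε ∉ FIRST(B)), so stop here.
FIRST(B B) = { 'f' }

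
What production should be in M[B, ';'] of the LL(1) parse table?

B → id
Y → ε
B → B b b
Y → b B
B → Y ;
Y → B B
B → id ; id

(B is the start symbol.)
To find M[B, ';'], we find productions for B where ';' is in the predict set (PREDICT(N → α) = (FIRST(α) \ {ε}) ∪ (FOLLOW(N) if α ⇒* ε)).

Relevant sets:
  FIRST(B) = { ';', 'b', 'id' }
  FIRST(Y) = { ';', 'b', 'id', ε }

B → id: PREDICT = { 'id' }
B → B b b: PREDICT = { ';', 'b', 'id' }
  ';' is in predict set, so this production goes in M[B, ';']
B → Y ;: PREDICT = { ';', 'b', 'id' }
  ';' is in predict set, so this production goes in M[B, ';']
B → id ; id: PREDICT = { 'id' }

M[B, ';'] = B → B b b, B → Y ;  (a multiply-defined cell — the grammar is not LL(1))

Answer: B → B b b, B → Y ;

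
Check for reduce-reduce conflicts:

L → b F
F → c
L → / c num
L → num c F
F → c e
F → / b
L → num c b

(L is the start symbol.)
Augment with L' → L and build the canonical LR(0) collection (I0 = CLOSURE({[L' → . L]}), then GOTO on every symbol after a dot until no new states appear). It has 15 states:
  I0: { [L → . / c num], [L → . b F], [L → . num c F], [L → . num c b], [L' → . L] }  — shift
  I1: { [L → / . c num] }  — shift
  I2: { [L' → L .] }  — accept
  I3: { [F → . / b], [F → . c e], [F → . c], [L → b . F] }  — shift
  I4: { [L → num . c F], [L → num . c b] }  — shift
  I5: { [F → . / b], [F → . c e], [F → . c], [L → num c . F], [L → num c . b] }  — shift
  I6: { [F → / . b] }  — shift
  I7: { [L → num c F .] }  — reduce
  I8: { [L → num c b .] }  — reduce
  I9: { [F → c . e], [F → c .] }  — shift, reduce
  I10: { [F → c e .] }  — reduce
  I11: { [F → / b .] }  — reduce
  I12: { [L → b F .] }  — reduce
  I13: { [L → / c . num] }  — shift
  I14: { [L → / c num .] }  — reduce

No state contains more than one complete item.

Answer: No reduce-reduce conflicts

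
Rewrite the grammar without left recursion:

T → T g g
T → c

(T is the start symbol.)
T → c T'
T' → g g T'
T' → ε

T is directly left-recursive. The standard transformation for
  A → A α₁ | ... | A α_m | β₁ | ... | β_n
is
  A  → β₁ A' | ... | β_n A'
  A' → α₁ A' | ... | α_m A' | ε

T → c becomes T → c T'
T → T g g becomes T' → g g T'
Add T' → ε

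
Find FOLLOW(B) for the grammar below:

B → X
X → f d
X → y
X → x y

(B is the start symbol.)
To compute FOLLOW(B), find every occurrence of B on a right-hand side N → α B β: add FIRST(β) \ {ε}, and if β is empty or nullable also add FOLLOW(N). Iterate to a fixed point.

B is the start symbol, so $ ∈ FOLLOW(B).
B does not occur on any right-hand side.

Taking the union: FOLLOW(B) = { $ }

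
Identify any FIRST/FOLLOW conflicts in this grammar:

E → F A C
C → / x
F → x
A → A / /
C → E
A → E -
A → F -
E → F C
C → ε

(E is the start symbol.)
No FIRST/FOLLOW conflicts.

Nullable non-terminals: C.
FIRST sets used below: FIRST(E) = { 'x' }

C: nullable alternative(s) C → ε; FOLLOW(C) = { $, '-' }
  C → / x: FIRST \ {ε} = { '/' } — disjoint from FOLLOW(C)
  C → E: FIRST \ {ε} = { 'x' } — disjoint from FOLLOW(C)
  C → ε: FIRST \ {ε} = { } — this is the only nullable alternative, skip

A, E, F have no nullable alternative, so no FIRST/FOLLOW check is needed there.

No FIRST/FOLLOW conflicts found.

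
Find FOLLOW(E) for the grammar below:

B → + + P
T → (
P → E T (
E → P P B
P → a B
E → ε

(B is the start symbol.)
To compute FOLLOW(E), find every occurrence of E on a right-hand side N → α E β: add FIRST(β) \ {ε}, and if β is empty or nullable also add FOLLOW(N). Iterate to a fixed point.

In P → E T (: E is followed by T '(', add FIRST(T '(') \ {ε} = { '(' }

Taking the union: FOLLOW(E) = { '(' }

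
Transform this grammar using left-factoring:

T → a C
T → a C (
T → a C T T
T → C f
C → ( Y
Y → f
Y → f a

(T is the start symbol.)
T → a C T'
T' → ε
T' → (
T' → T T
T → C f
C → ( Y
Y → f Y'
Y' → ε
Y' → a

Left-factoring transforms A → αβ₁ | αβ₂ into A → αA' and A' → β₁ | β₂
(α is the longest common prefix among the alternatives). Repeat until
no nonterminal has two alternatives with a common prefix.

Round 1: T has alternatives sharing prefix 'a C'. Introduce T': T → a C T'
  Add: T' → ε
  Add: T' → (
  Add: T' → T T

Round 2: Y has alternatives sharing prefix 'f'. Introduce Y': Y → f Y'
  Add: Y' → ε
  Add: Y' → a

No remaining common prefixes — done.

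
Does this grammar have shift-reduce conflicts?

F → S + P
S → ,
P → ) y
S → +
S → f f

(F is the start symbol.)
A shift-reduce conflict occurs when an LR(0) state has both:
  - a complete (reduce) item [A → α .] (dot at the end), and
  - a shift item [B → β . c γ] (dot before a terminal).

Augment with F' → F and build the canonical LR(0) collection (I0 = CLOSURE({[F' → . F]}), then GOTO on every symbol after a dot until no new states appear). It has 11 states:
  I0: { [F → . S + P], [F' → . F], [S → . +], [S → . ,], [S → . f f] }  — shift
  I1: { [S → + .] }  — reduce
  I2: { [S → , .] }  — reduce
  I3: { [F' → F .] }  — accept
  I4: { [F → S . + P] }  — shift
  I5: { [S → f . f] }  — shift
  I6: { [S → f f .] }  — reduce
  I7: { [F → S + . P], [P → . ) y] }  — shift
  I8: { [P → ) . y] }  — shift
  I9: { [F → S + P .] }  — reduce
  I10: { [P → ) y .] }  — reduce

No state contains both a complete item and a shift item.

Answer: No shift-reduce conflicts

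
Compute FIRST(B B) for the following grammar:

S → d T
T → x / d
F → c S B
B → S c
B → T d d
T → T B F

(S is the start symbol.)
{ 'd', 'x' }

FIRST sets of the non-terminals involved (from the grammar, by fixed-point iteration):
  FIRST(B) = { 'd', 'x' }

To compute FIRST(B B), process the symbols left to right:
Symbol B is a non-terminal. Add FIRST(B) \ {ε} = { 'd', 'x' }
B is not nullable (ε ∉ FIRST(B)), so stop here.
FIRST(B B) = { 'd', 'x' }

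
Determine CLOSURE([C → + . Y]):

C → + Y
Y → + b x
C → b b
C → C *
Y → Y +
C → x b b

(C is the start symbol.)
To compute CLOSURE, for each item [A → α.Bβ] where B is a non-terminal, add [B → .γ] for all productions B → γ; repeat for the newly added items until nothing changes.

Start with: [C → + . Y]
  [C → + . Y] has the dot before Y: add [Y → . + b x], [Y → . Y +]
No further items can be added.

CLOSURE = { [C → + . Y], [Y → . + b x], [Y → . Y +] }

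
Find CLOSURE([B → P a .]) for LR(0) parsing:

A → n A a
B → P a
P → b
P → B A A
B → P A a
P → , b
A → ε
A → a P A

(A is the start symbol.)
Start with: [B → P a .]
The dot is at the end, so nothing is added.

CLOSURE = { [B → P a .] }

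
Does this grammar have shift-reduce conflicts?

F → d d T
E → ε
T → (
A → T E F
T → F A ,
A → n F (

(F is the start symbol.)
No shift-reduce conflicts

Augment with F' → F and build the canonical LR(0) collection (I0 = CLOSURE({[F' → . F]}), then GOTO on every symbol after a dot until no new states appear). It has 15 states:
  I0: { [F → . d d T], [F' → . F] }  — shift
  I1: { [F' → F .] }  — accept
  I2: { [F → d . d T] }  — shift
  I3: { [F → . d d T], [F → d d . T], [T → . (], [T → . F A ,] }  — shift
  I4: { [T → ( .] }  — reduce
  I5: { [A → . T E F], [A → . n F (], [F → . d d T], [T → . (], [T → . F A ,], [T → F . A ,] }  — shift
  I6: { [F → d d T .] }  — reduce
  I7: { [T → F A . ,] }  — shift
  I8: { [A → T . E F], [E → .] }  — reduce
  I9: { [A → n . F (], [F → . d d T] }  — shift
  I10: { [A → n F . (] }  — shift
  I11: { [A → n F ( .] }  — reduce
  I12: { [A → T E . F], [F → . d d T] }  — shift
  I13: { [A → T E F .] }  — reduce
  I14: { [T → F A , .] }  — reduce

No state contains both a complete item and a shift item.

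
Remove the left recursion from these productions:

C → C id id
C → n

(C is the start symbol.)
C → n C'
C' → id id C'
C' → ε

C is directly left-recursive. The standard transformation for
  A → A α₁ | ... | A α_m | β₁ | ... | β_n
is
  A  → β₁ A' | ... | β_n A'
  A' → α₁ A' | ... | α_m A' | ε

C → n becomes C → n C'
C → C id id becomes C' → id id C'
Add C' → ε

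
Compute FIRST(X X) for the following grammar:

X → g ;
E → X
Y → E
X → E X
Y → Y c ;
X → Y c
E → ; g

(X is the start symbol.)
{ ';', 'g' }

FIRST sets of the non-terminals involved (from the grammar, by fixed-point iteration):
  FIRST(X) = { ';', 'g' }

To compute FIRST(X X), process the symbols left to right:
Symbol X is a non-terminal. Add FIRST(X) \ {ε} = { ';', 'g' }
X is not nullable (ε ∉ FIRST(X)), so stop here.
FIRST(X X) = { ';', 'g' }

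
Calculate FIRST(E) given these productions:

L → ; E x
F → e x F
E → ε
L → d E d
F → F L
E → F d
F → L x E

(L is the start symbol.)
{ ';', 'd', 'e', ε }

FIRST sets of the other non-terminals involved (by the same procedure, iterated to a fixed point):
  FIRST(F) = { ';', 'd', 'e' }

From E → ε:
  - ε-production, so ε ∈ FIRST(E)
From E → F d:
  - F is a non-terminal: add FIRST(F) \ {ε} = { ';', 'd', 'e' }
    F is not nullable, so stop

Collecting: FIRST(E) = { ';', 'd', 'e', ε }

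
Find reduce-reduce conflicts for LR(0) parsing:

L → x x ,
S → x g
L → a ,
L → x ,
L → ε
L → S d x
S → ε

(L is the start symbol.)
Augment with L' → L and build the canonical LR(0) collection (I0 = CLOSURE({[L' → . L]}), then GOTO on every symbol after a dot until no new states appear). It has 12 states:
  I0: { [L → . S d x], [L → . a ,], [L → . x ,], [L → . x x ,], [L → .], [L' → . L], [S → . x g], [S → .] }  — shift, 2 reduces
  I1: { [L' → L .] }  — accept
  I2: { [L → S . d x] }  — shift
  I3: { [L → a . ,] }  — shift
  I4: { [L → x . ,], [L → x . x ,], [S → x . g] }  — shift
  I5: { [L → x , .] }  — reduce
  I6: { [S → x g .] }  — reduce
  I7: { [L → x x . ,] }  — shift
  I8: { [L → x x , .] }  — reduce
  I9: { [L → a , .] }  — reduce
  I10: { [L → S d . x] }  — shift
  I11: { [L → S d x .] }  — reduce

I0 contains complete items [L → .], [S → .] — reduce-reduce conflict.

Answer: Yes — I0: [L → .] vs [S → .]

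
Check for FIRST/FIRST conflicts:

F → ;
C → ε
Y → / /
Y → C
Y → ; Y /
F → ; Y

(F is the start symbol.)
FIRST sets of the non-terminals at (or reachable through a nullable prefix from) the front of some alternative:
  FIRST(C) = { ε }

Productions for F:
  F → ;: FIRST = { ';' }
  F → ; Y: FIRST = { ';' }
Productions for Y:
  Y → / /: FIRST = { '/' }
  Y → C: FIRST = { ε }
  Y → ; Y /: FIRST = { ';' }
C has only one production, so no FIRST/FIRST conflict is possible there.

Conflict for F: F → ; and F → ; Y
  Overlap: { ';' }

Answer: Yes. F → ';' / F → ';' Y on { ';' }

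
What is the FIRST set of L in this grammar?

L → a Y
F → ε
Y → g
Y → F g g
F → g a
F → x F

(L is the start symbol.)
From L → a Y:
  - a is a terminal: add 'a' and stop

Collecting: FIRST(L) = { 'a' }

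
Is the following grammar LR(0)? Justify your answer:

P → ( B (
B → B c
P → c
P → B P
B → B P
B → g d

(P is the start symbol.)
A grammar is LR(0) if no state in the canonical LR(0) collection has:
  - both a shift item (dot before a terminal) and a complete item (shift-reduce conflict), or
  - two or more complete items (reduce-reduce conflict; the accept item [P' → P .] counts as a complete item here).

Augment with P' → P and build the canonical LR(0) collection (I0 = CLOSURE({[P' → . P]}), then GOTO on every symbol after a dot until no new states appear). It has 12 states:
  I0: { [B → . B P], [B → . B c], [B → . g d], [P → . ( B (], [P → . B P], [P → . c], [P' → . P] }  — shift
  I1: { [B → . B P], [B → . B c], [B → . g d], [P → ( . B (] }  — shift
  I2: { [B → . B P], [B → . B c], [B → . g d], [B → B . P], [B → B . c], [P → . ( B (], [P → . B P], [P → . c], [P → B . P] }  — shift
  I3: { [P' → P .] }  — accept
  I4: { [P → c .] }  — reduce
  I5: { [B → g . d] }  — shift
  I6: { [B → g d .] }  — reduce
  I7: { [B → B P .], [P → B P .] }  — 2 reduces
  I8: { [B → B c .], [P → c .] }  — 2 reduces
  I9: { [B → . B P], [B → . B c], [B → . g d], [B → B . P], [B → B . c], [P → ( B . (], [P → . ( B (], [P → . B P], [P → . c] }  — shift
  I10: { [B → . B P], [B → . B c], [B → . g d], [P → ( . B (], [P → ( B ( .] }  — shift, reduce
  I11: { [B → B P .] }  — reduce

Conflict in state I7:
  Reduce-reduce conflict: [B → B P .] and [P → B P .]
So the grammar is NOT LR(0).

Answer: No. Reduce-reduce conflict: [B → B P .] and [P → B P .]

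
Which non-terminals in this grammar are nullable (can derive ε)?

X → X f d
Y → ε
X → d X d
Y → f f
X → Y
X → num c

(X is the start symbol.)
A non-terminal is nullable if it can derive ε (the empty string): either it has an ε-production, or it has a production whose right-hand side consists entirely of nullable non-terminals.

ε-productions: Y → ε
So Y is immediately nullable.
X → Y: every symbol on the right is nullable, so X is nullable too.
Every non-terminal is now nullable.
Nullable = { 'X', 'Y' }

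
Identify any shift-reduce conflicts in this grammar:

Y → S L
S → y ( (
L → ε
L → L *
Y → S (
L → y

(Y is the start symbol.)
Augment with Y' → Y and build the canonical LR(0) collection (I0 = CLOSURE({[Y' → . Y]}), then GOTO on every symbol after a dot until no new states appear). It has 10 states:
  I0: { [S → . y ( (], [Y → . S (], [Y → . S L], [Y' → . Y] }  — shift
  I1: { [L → . L *], [L → . y], [L → .], [Y → S . (], [Y → S . L] }  — shift, reduce
  I2: { [Y' → Y .] }  — accept
  I3: { [S → y . ( (] }  — shift
  I4: { [S → y ( . (] }  — shift
  I5: { [S → y ( ( .] }  — reduce
  I6: { [Y → S ( .] }  — reduce
  I7: { [L → L . *], [Y → S L .] }  — shift, reduce
  I8: { [L → y .] }  — reduce
  I9: { [L → L * .] }  — reduce

I1 contains reduce item [L → .] and shift items [L → . y], [Y → S . (] — shift-reduce conflict.
I7 contains reduce item [Y → S L .] and shift item [L → L . *] — shift-reduce conflict.

Answer: Yes — I1: [L → .] vs [L → . y]; I7: [Y → S L .] vs [L → L . *]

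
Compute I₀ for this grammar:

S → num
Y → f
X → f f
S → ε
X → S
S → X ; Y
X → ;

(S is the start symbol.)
{ [S → . X ; Y], [S → . num], [S → .], [S' → . S], [X → . ;], [X → . S], [X → . f f] }

First, augment the grammar with S' → S
I₀ = CLOSURE({ [S' → . S] }):
  [S' → . S] has the dot before S: add [S → . num], [S → .], [S → . X ; Y]
  [S → . X ; Y] has the dot before X: add [X → . f f], [X → . S], [X → . ;]
No further items can be added.

I₀ = { [S → . X ; Y], [S → . num], [S → .], [S' → . S], [X → . ;], [X → . S], [X → . f f] }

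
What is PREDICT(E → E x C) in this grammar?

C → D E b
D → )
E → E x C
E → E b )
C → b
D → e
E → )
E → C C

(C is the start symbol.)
{ ')', 'b', 'e' }

PREDICT(E → E x C) = (FIRST(RHS) \ {ε}) ∪ (FOLLOW(E) if ε ∈ FIRST(RHS), i.e. RHS ⇒* ε)
FIRST(E) = { ')', 'b', 'e' }
FIRST(E x C) = { ')', 'b', 'e' }
ε ∉ FIRST(E x C), so FOLLOW(E) is not added.
PREDICT(E → E x C) = { ')', 'b', 'e' }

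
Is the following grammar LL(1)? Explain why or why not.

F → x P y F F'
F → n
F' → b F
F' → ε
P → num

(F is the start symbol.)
No. Predict set conflict for F': { 'b' }

A grammar is LL(1) if for each non-terminal N with multiple productions, the predict sets of those productions are pairwise disjoint, where PREDICT(N → α) = (FIRST(α) \ {ε}) ∪ (FOLLOW(N) if α ⇒* ε).

Relevant sets:
  FOLLOW(F') = { $, 'b' }

For F:
  PREDICT(F → x P y F F') = { 'x' }
  PREDICT(F → n) = { 'n' }
For F':
  PREDICT(F' → b F) = { 'b' }
  PREDICT(F' → ε) = { $, 'b' }
P has a single production, so nothing to check there.

Conflict found: Predict set conflict for F': { 'b' }
The grammar is NOT LL(1).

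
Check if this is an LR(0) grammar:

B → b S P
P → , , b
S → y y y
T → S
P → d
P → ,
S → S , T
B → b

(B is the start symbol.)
A grammar is LR(0) if no state in the canonical LR(0) collection has:
  - both a shift item (dot before a terminal) and a complete item (shift-reduce conflict), or
  - two or more complete items (reduce-reduce conflict; the accept item [B' → B .] counts as a complete item here).

Augment with B' → B and build the canonical LR(0) collection (I0 = CLOSURE({[B' → . B]}), then GOTO on every symbol after a dot until no new states appear). It has 15 states:
  I0: { [B → . b S P], [B → . b], [B' → . B] }  — shift
  I1: { [B' → B .] }  — accept
  I2: { [B → b . S P], [B → b .], [S → . S , T], [S → . y y y] }  — shift, reduce
  I3: { [B → b S . P], [P → . , , b], [P → . ,], [P → . d], [S → S . , T] }  — shift
  I4: { [S → y . y y] }  — shift
  I5: { [S → y y . y] }  — shift
  I6: { [S → y y y .] }  — reduce
  I7: { [P → , . , b], [P → , .], [S → . S , T], [S → . y y y], [S → S , . T], [T → . S] }  — shift, reduce
  I8: { [B → b S P .] }  — reduce
  I9: { [P → d .] }  — reduce
  I10: { [P → , , . b] }  — shift
  I11: { [S → S . , T], [T → S .] }  — shift, reduce
  I12: { [S → S , T .] }  — reduce
  I13: { [S → . S , T], [S → . y y y], [S → S , . T], [T → . S] }  — shift
  I14: { [P → , , b .] }  — reduce

Conflict in state I2:
  Shift-reduce conflict between [B → b .] and [S → . y y y]
So the grammar is NOT LR(0).

Answer: No. Shift-reduce conflict between [B → b .] and [S → . y y y]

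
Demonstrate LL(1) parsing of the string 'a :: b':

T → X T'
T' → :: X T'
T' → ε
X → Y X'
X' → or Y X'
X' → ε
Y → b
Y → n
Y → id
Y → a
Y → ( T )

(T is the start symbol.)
LL(1) parsing maintains a stack (initially the start symbol over $) and the input. At each step: if the stack top is a terminal, match it against the current input token; if it is a non-terminal N, replace it with the RHS of M[N, lookahead] (the unique production whose predict set contains the lookahead).

Stack is shown with the top on the left.

Stack      Input     Action
---------------------------
T $        a :: b $  output T → X T'
X T' $     a :: b $  output X → Y X'
Y X' T' $  a :: b $  output Y → a
a X' T' $  a :: b $  match 'a'
X' T' $    :: b $    output X' → ε
T' $       :: b $    output T' → :: X T'
:: X T' $  :: b $    match '::'
X T' $     b $       output X → Y X'
Y X' T' $  b $       output Y → b
b X' T' $  b $       match 'b'
X' T' $    $         output X' → ε
T' $       $         output T' → ε
$          $         accept

The string is accepted.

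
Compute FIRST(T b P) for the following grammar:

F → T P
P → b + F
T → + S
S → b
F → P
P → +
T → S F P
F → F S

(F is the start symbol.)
{ '+', 'b' }

FIRST sets of the non-terminals involved (from the grammar, by fixed-point iteration):
  FIRST(T) = { '+', 'b' }

To compute FIRST(T b P), process the symbols left to right:
Symbol T is a non-terminal. Add FIRST(T) \ {ε} = { '+', 'b' }
T is not nullable (ε ∉ FIRST(T)), so stop here.
FIRST(T b P) = { '+', 'b' }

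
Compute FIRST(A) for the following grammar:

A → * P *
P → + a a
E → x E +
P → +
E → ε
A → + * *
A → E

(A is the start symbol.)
FIRST sets of the other non-terminals involved (by the same procedure, iterated to a fixed point):
  FIRST(E) = { 'x', ε }

From A → * P *:
  - '*' is a terminal: add '*' and stop
From A → + * *:
  - '+' is a terminal: add '+' and stop
From A → E:
  - E is a non-terminal: add FIRST(E) \ {ε} = { 'x' }
    E is nullable and nothing follows, so the whole right-hand side can vanish: ε ∈ FIRST(A)

Collecting: FIRST(A) = { '*', '+', 'x', ε }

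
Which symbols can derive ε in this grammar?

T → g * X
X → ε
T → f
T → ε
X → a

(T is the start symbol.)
A non-terminal is nullable if it can derive ε (the empty string): either it has an ε-production, or it has a production whose right-hand side consists entirely of nullable non-terminals.

ε-productions: X → ε, T → ε
So X, T are immediately nullable.
Every non-terminal is now nullable.
Nullable = { 'T', 'X' }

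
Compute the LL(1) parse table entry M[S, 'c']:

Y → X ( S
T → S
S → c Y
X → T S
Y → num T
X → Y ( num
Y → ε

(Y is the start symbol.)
S → c Y

To find M[S, 'c'], we find productions for S where 'c' is in the predict set (PREDICT(N → α) = (FIRST(α) \ {ε}) ∪ (FOLLOW(N) if α ⇒* ε)).

S → c Y: PREDICT = { 'c' }
  'c' is in predict set, so this production goes in M[S, 'c']

M[S, 'c'] = S → c Y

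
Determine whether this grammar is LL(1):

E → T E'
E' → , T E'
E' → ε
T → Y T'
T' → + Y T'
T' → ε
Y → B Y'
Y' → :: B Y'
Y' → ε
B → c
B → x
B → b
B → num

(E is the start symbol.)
Yes, the grammar is LL(1).

A grammar is LL(1) if for each non-terminal N with multiple productions, the predict sets of those productions are pairwise disjoint, where PREDICT(N → α) = (FIRST(α) \ {ε}) ∪ (FOLLOW(N) if α ⇒* ε).

Relevant sets:
  FOLLOW(E') = { $ }
  FOLLOW(T') = { $, ',' }
  FOLLOW(Y') = { $, '+', ',' }

For E':
  PREDICT(E' → ',' T E') = { ',' }
  PREDICT(E' → ε) = { $ }
For T':
  PREDICT(T' → '+' Y T') = { '+' }
  PREDICT(T' → ε) = { $, ',' }
For Y':
  PREDICT(Y' → :: B Y') = { '::' }
  PREDICT(Y' → ε) = { $, '+', ',' }
For B:
  PREDICT(B → c) = { 'c' }
  PREDICT(B → x) = { 'x' }
  PREDICT(B → b) = { 'b' }
  PREDICT(B → num) = { 'num' }
E, T, Y have a single production, so nothing to check there.

All predict sets are disjoint. The grammar IS LL(1).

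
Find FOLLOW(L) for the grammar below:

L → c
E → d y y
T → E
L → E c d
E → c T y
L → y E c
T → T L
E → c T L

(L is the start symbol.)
L is the start symbol, so $ ∈ FOLLOW(L).
In T → T L: L is at the end, add FOLLOW(T)
In E → c T L: L is at the end, add FOLLOW(E)

The FOLLOW sets referred to above (computed the same way, to a fixed point):
  FOLLOW(T) = { 'c', 'd', 'y' }
  FOLLOW(E) = { 'c', 'd', 'y' }

Taking the union: FOLLOW(L) = { $, 'c', 'd', 'y' }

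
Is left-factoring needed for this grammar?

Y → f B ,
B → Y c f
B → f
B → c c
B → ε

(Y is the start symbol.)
No, left-factoring is not needed

Left-factoring is needed when two productions for the same non-terminal
share a common prefix on the right-hand side.

Productions for B:
  B → Y c f
  B → f
  B → c c
  B → ε

No common prefixes found.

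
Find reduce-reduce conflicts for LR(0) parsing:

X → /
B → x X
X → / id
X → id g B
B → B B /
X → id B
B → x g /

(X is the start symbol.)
No reduce-reduce conflicts

A reduce-reduce conflict occurs when an LR(0) state has two complete items [A → α .] and [B → β .] — both call for a reduction, and with no lookahead the parser cannot choose between them.

Augment with X' → X and build the canonical LR(0) collection (I0 = CLOSURE({[X' → . X]}), then GOTO on every symbol after a dot until no new states appear). It has 14 states:
  I0: { [X → . / id], [X → . /], [X → . id B], [X → . id g B], [X' → . X] }  — shift
  I1: { [X → / . id], [X → / .] }  — shift, reduce
  I2: { [X' → X .] }  — accept
  I3: { [B → . B B /], [B → . x X], [B → . x g /], [X → id . B], [X → id . g B] }  — shift
  I4: { [B → . B B /], [B → . x X], [B → . x g /], [B → B . B /], [X → id B .] }  — shift, reduce
  I5: { [B → . B B /], [B → . x X], [B → . x g /], [X → id g . B] }  — shift
  I6: { [B → x . X], [B → x . g /], [X → . / id], [X → . /], [X → . id B], [X → . id g B] }  — shift
  I7: { [B → x X .] }  — reduce
  I8: { [B → x g . /] }  — shift
  I9: { [B → x g / .] }  — reduce
  I10: { [B → . B B /], [B → . x X], [B → . x g /], [B → B . B /], [X → id g B .] }  — shift, reduce
  I11: { [B → . B B /], [B → . x X], [B → . x g /], [B → B . B /], [B → B B . /] }  — shift
  I12: { [B → B B / .] }  — reduce
  I13: { [X → / id .] }  — reduce

No state contains more than one complete item.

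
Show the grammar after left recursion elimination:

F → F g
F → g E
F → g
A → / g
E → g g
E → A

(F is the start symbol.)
F → g E F'
F → g F'
F' → g F'
F' → ε
A → / g
E → g g
E → A

F is directly left-recursive. The standard transformation for
  A → A α₁ | ... | A α_m | β₁ | ... | β_n
is
  A  → β₁ A' | ... | β_n A'
  A' → α₁ A' | ... | α_m A' | ε

F → g E becomes F → g E F'
F → g becomes F → g F'
F → F g becomes F' → g F'
Add F' → ε

Productions for other non-terminals are unchanged:
  A → / g
  E → g g
  E → A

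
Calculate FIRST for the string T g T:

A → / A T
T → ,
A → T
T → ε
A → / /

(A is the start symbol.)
{ ',', 'g' }

FIRST sets of the non-terminals involved (from the grammar, by fixed-point iteration):
  FIRST(T) = { ',', ε }

To compute FIRST(T g T), process the symbols left to right:
Symbol T is a non-terminal. Add FIRST(T) \ {ε} = { ',' }
T is nullable (ε ∈ FIRST(T)), continue to the next symbol.
Symbol g is a terminal. Add 'g' and stop.
FIRST(T g T) = { ',', 'g' }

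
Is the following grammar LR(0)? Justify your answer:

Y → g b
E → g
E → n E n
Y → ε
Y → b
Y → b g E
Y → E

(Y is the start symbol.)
A grammar is LR(0) if no state in the canonical LR(0) collection has:
  - both a shift item (dot before a terminal) and a complete item (shift-reduce conflict), or
  - two or more complete items (reduce-reduce conflict; the accept item [Y' → Y .] counts as a complete item here).

Augment with Y' → Y and build the canonical LR(0) collection (I0 = CLOSURE({[Y' → . Y]}), then GOTO on every symbol after a dot until no new states appear). It has 12 states:
  I0: { [E → . g], [E → . n E n], [Y → . E], [Y → . b g E], [Y → . b], [Y → . g b], [Y → .], [Y' → . Y] }  — shift, reduce
  I1: { [Y → E .] }  — reduce
  I2: { [Y' → Y .] }  — accept
  I3: { [Y → b . g E], [Y → b .] }  — shift, reduce
  I4: { [E → g .], [Y → g . b] }  — shift, reduce
  I5: { [E → . g], [E → . n E n], [E → n . E n] }  — shift
  I6: { [E → n E . n] }  — shift
  I7: { [E → g .] }  — reduce
  I8: { [E → n E n .] }  — reduce
  I9: { [Y → g b .] }  — reduce
  I10: { [E → . g], [E → . n E n], [Y → b g . E] }  — shift
  I11: { [Y → b g E .] }  — reduce

Conflict in state I0:
  Shift-reduce conflict between [Y → .] and [E → . g]
So the grammar is NOT LR(0).

Answer: No. Shift-reduce conflict between [Y → .] and [E → . g]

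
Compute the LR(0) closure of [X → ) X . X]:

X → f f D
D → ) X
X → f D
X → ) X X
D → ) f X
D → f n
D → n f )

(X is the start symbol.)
Start with: [X → ) X . X]
  [X → ) X . X] has the dot before X: add [X → . f f D], [X → . f D], [X → . ) X X]
No further items can be added.

CLOSURE = { [X → ) X . X], [X → . ) X X], [X → . f D], [X → . f f D] }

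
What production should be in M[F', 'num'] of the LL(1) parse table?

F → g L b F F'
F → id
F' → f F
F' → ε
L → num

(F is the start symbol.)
To find M[F', 'num'], we find productions for F' where 'num' is in the predict set (PREDICT(N → α) = (FIRST(α) \ {ε}) ∪ (FOLLOW(N) if α ⇒* ε)).

Relevant sets:
  FOLLOW(F') = { $, 'f' }

F' → f F: PREDICT = { 'f' }
F' → ε: PREDICT = { $, 'f' }

M[F', 'num'] is empty (no production applies)

Answer: Empty (error entry)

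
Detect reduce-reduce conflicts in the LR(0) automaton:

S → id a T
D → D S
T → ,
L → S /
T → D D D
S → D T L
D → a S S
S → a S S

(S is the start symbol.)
Yes — I22: [D → a S S .] vs [S → a S S .]

Augment with S' → S and build the canonical LR(0) collection (I0 = CLOSURE({[S' → . S]}), then GOTO on every symbol after a dot until no new states appear). It has 24 states:
  I0: { [D → . D S], [D → . a S S], [S → . D T L], [S → . a S S], [S → . id a T], [S' → . S] }  — shift
  I1: { [D → . D S], [D → . a S S], [D → D . S], [S → . D T L], [S → . a S S], [S → . id a T], [S → D . T L], [T → . ,], [T → . D D D] }  — shift
  I2: { [S' → S .] }  — accept
  I3: { [D → . D S], [D → . a S S], [D → a . S S], [S → . D T L], [S → . a S S], [S → . id a T], [S → a . S S] }  — shift
  I4: { [S → id . a T] }  — shift
  I5: { [D → . D S], [D → . a S S], [S → id a . T], [T → . ,], [T → . D D D] }  — shift
  I6: { [T → , .] }  — reduce
  I7: { [D → . D S], [D → . a S S], [D → D . S], [S → . D T L], [S → . a S S], [S → . id a T], [T → D . D D] }  — shift
  I8: { [S → id a T .] }  — reduce
  I9: { [D → . D S], [D → . a S S], [D → a . S S], [S → . D T L], [S → . a S S], [S → . id a T] }  — shift
  I10: { [D → . D S], [D → . a S S], [D → a S . S], [S → . D T L], [S → . a S S], [S → . id a T] }  — shift
  I11: { [D → a S S .] }  — reduce
  I12: { [D → . D S], [D → . a S S], [D → D . S], [S → . D T L], [S → . a S S], [S → . id a T], [S → D . T L], [T → . ,], [T → . D D D], [T → D D . D] }  — shift
  I13: { [D → D S .] }  — reduce
  I14: { [D → . D S], [D → . a S S], [D → D . S], [S → . D T L], [S → . a S S], [S → . id a T], [S → D . T L], [T → . ,], [T → . D D D], [T → D . D D], [T → D D D .] }  — shift, reduce
  I15: { [D → . D S], [D → . a S S], [L → . S /], [S → . D T L], [S → . a S S], [S → . id a T], [S → D T . L] }  — shift
  I16: { [S → D T L .] }  — reduce
  I17: { [L → S . /] }  — shift
  I18: { [L → S / .] }  — reduce
  I19: { [D → . D S], [D → . a S S], [D → D . S], [S → . D T L], [S → . a S S], [S → . id a T], [S → D . T L], [T → . ,], [T → . D D D], [T → D . D D], [T → D D . D] }  — shift
  I20: { [D → . D S], [D → . a S S], [D → D . S], [S → . D T L], [S → . a S S], [S → . id a T], [S → D . T L], [T → . ,], [T → . D D D], [T → D . D D], [T → D D . D], [T → D D D .] }  — shift, reduce
  I21: { [D → . D S], [D → . a S S], [D → a S . S], [S → . D T L], [S → . a S S], [S → . id a T], [S → a S . S] }  — shift
  I22: { [D → a S S .], [S → a S S .] }  — 2 reduces
  I23: { [D → . D S], [D → . a S S], [D → D . S], [S → . D T L], [S → . a S S], [S → . id a T], [S → D . T L], [T → . ,], [T → . D D D], [T → D . D D] }  — shift

I22 contains complete items [D → a S S .], [S → a S S .] — reduce-reduce conflict.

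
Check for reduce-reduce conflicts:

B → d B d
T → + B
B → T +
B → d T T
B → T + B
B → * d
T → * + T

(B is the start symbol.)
Augment with B' → B and build the canonical LR(0) collection (I0 = CLOSURE({[B' → . B]}), then GOTO on every symbol after a dot until no new states appear). It has 19 states:
  I0: { [B → . * d], [B → . T + B], [B → . T +], [B → . d B d], [B → . d T T], [B' → . B], [T → . * + T], [T → . + B] }  — shift
  I1: { [B → * . d], [T → * . + T] }  — shift
  I2: { [B → . * d], [B → . T + B], [B → . T +], [B → . d B d], [B → . d T T], [T → + . B], [T → . * + T], [T → . + B] }  — shift
  I3: { [B' → B .] }  — accept
  I4: { [B → T . + B], [B → T . +] }  — shift
  I5: { [B → . * d], [B → . T + B], [B → . T +], [B → . d B d], [B → . d T T], [B → d . B d], [B → d . T T], [T → . * + T], [T → . + B] }  — shift
  I6: { [B → d B . d] }  — shift
  I7: { [B → T . + B], [B → T . +], [B → d T . T], [T → . * + T], [T → . + B] }  — shift
  I8: { [T → * . + T] }  — shift
  I9: { [B → . * d], [B → . T + B], [B → . T +], [B → . d B d], [B → . d T T], [B → T + . B], [B → T + .], [T → + . B], [T → . * + T], [T → . + B] }  — shift, reduce
  I10: { [B → d T T .] }  — reduce
  I11: { [B → T + B .], [T → + B .] }  — 2 reduces
  I12: { [T → * + . T], [T → . * + T], [T → . + B] }  — shift
  I13: { [T → * + T .] }  — reduce
  I14: { [B → d B d .] }  — reduce
  I15: { [B → . * d], [B → . T + B], [B → . T +], [B → . d B d], [B → . d T T], [B → T + . B], [B → T + .], [T → . * + T], [T → . + B] }  — shift, reduce
  I16: { [B → T + B .] }  — reduce
  I17: { [T → + B .] }  — reduce
  I18: { [B → * d .] }  — reduce

I11 contains complete items [B → T + B .], [T → + B .] — reduce-reduce conflict.

Answer: Yes — I11: [B → T + B .] vs [T → + B .]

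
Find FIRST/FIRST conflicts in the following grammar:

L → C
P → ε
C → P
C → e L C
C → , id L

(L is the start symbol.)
A FIRST/FIRST conflict occurs when two productions N → α and N → β for the same non-terminal have FIRST(α) ∩ FIRST(β) ≠ ∅ (with ε ∈ FIRST of a nullable right-hand side, so two nullable alternatives also conflict).

FIRST sets of the non-terminals at (or reachable through a nullable prefix from) the front of some alternative:
  FIRST(P) = { ε }

Productions for C:
  C → P: FIRST = { ε }
  C → e L C: FIRST = { 'e' }
  C → , id L: FIRST = { ',' }
L, P have only one production, so no FIRST/FIRST conflict is possible there.

All alternatives of each non-terminal have pairwise disjoint FIRST sets.

Answer: No FIRST/FIRST conflicts.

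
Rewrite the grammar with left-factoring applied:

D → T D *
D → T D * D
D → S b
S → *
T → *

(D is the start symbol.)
Left-factoring transforms A → αβ₁ | αβ₂ into A → αA' and A' → β₁ | β₂
(α is the longest common prefix among the alternatives). Repeat until
no nonterminal has two alternatives with a common prefix.

Round 1: D has alternatives sharing prefix 'T D *'. Introduce D': D → T D * D'
  Add: D' → ε
  Add: D' → D

No remaining common prefixes — done.

Resulting grammar:
D → T D * D'
D' → ε
D' → D
D → S b
S → *
T → *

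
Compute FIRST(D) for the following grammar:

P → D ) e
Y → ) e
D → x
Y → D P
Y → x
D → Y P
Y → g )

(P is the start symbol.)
FIRST sets of the other non-terminals involved (by the same procedure, iterated to a fixed point):
  FIRST(Y) = { ')', 'g', 'x' }

From D → x:
  - x is a terminal: add 'x' and stop
From D → Y P:
  - Y is a non-terminal: add FIRST(Y) \ {ε} = { ')', 'g', 'x' }
    Y is not nullable, so stop

Collecting: FIRST(D) = { ')', 'g', 'x' }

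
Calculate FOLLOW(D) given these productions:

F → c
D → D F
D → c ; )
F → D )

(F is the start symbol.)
To compute FOLLOW(D), find every occurrence of D on a right-hand side N → α D β: add FIRST(β) \ {ε}, and if β is empty or nullable also add FOLLOW(N). Iterate to a fixed point.

In D → D F: D is followed by F, add FIRST(F) \ {ε} = { 'c' }
In F → D ): D is followed by ')', add FIRST(')') \ {ε} = { ')' }

Taking the union: FOLLOW(D) = { ')', 'c' }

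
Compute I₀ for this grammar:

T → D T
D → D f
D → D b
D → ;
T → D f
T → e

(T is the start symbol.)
{ [D → . ;], [D → . D b], [D → . D f], [T → . D T], [T → . D f], [T → . e], [T' → . T] }

First, augment the grammar with T' → T
I₀ = CLOSURE({ [T' → . T] }):
  [T' → . T] has the dot before T: add [T → . D T], [T → . D f], [T → . e]
  [T → . D T] has the dot before D: add [D → . D f], [D → . D b], [D → . ;]
No further items can be added.

I₀ = { [D → . ;], [D → . D b], [D → . D f], [T → . D T], [T → . D f], [T → . e], [T' → . T] }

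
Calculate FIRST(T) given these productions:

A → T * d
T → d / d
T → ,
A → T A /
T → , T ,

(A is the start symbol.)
To compute FIRST(T), examine every production with T on the left-hand side, reading each right-hand side left to right until a non-nullable symbol is reached.

From T → d / d:
  - d is a terminal: add 'd' and stop
From T → ,:
  - ',' is a terminal: add ',' and stop
From T → , T ,:
  - ',' is a terminal: add ',' and stop

Collecting: FIRST(T) = { ',', 'd' }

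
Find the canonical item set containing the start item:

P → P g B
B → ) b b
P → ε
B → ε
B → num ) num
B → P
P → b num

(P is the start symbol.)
First, augment the grammar with P' → P
I₀ = CLOSURE({ [P' → . P] }):
  [P' → . P] has the dot before P: add [P → . P g B], [P → .], [P → . b num]
No further items can be added.

I₀ = { [P → . P g B], [P → . b num], [P → .], [P' → . P] }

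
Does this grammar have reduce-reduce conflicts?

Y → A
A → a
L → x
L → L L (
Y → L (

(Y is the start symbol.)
A reduce-reduce conflict occurs when an LR(0) state has two complete items [A → α .] and [B → β .] — both call for a reduction, and with no lookahead the parser cannot choose between them.

Augment with Y' → Y and build the canonical LR(0) collection (I0 = CLOSURE({[Y' → . Y]}), then GOTO on every symbol after a dot until no new states appear). It has 9 states:
  I0: { [A → . a], [L → . L L (], [L → . x], [Y → . A], [Y → . L (], [Y' → . Y] }  — shift
  I1: { [Y → A .] }  — reduce
  I2: { [L → . L L (], [L → . x], [L → L . L (], [Y → L . (] }  — shift
  I3: { [Y' → Y .] }  — accept
  I4: { [A → a .] }  — reduce
  I5: { [L → x .] }  — reduce
  I6: { [Y → L ( .] }  — reduce
  I7: { [L → . L L (], [L → . x], [L → L . L (], [L → L L . (] }  — shift
  I8: { [L → L L ( .] }  — reduce

No state contains more than one complete item.

Answer: No reduce-reduce conflicts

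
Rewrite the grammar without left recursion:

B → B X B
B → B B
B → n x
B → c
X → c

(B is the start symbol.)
B → n x B'
B → c B'
B' → X B B'
B' → B B'
B' → ε
X → c

B is directly left-recursive. The standard transformation for
  A → A α₁ | ... | A α_m | β₁ | ... | β_n
is
  A  → β₁ A' | ... | β_n A'
  A' → α₁ A' | ... | α_m A' | ε

B → n x becomes B → n x B'
B → c becomes B → c B'
B → B X B becomes B' → X B B'
B → B B becomes B' → B B'
Add B' → ε

Productions for other non-terminals are unchanged:
  X → c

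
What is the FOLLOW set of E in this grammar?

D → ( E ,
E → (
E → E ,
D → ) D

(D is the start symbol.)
In D → ( E ,: E is followed by ',', add FIRST(',') \ {ε} = { ',' }
In E → E ,: E is followed by ',', add FIRST(',') \ {ε} = { ',' }

Taking the union: FOLLOW(E) = { ',' }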